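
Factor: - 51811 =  - 197^1*263^1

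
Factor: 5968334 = 2^1*73^1 * 40879^1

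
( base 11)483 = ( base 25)n0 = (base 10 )575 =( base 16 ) 23F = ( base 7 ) 1451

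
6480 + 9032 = 15512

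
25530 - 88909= - 63379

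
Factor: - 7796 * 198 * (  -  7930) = 2^4 * 3^2 * 5^1*11^1*13^1  *  61^1 * 1949^1 = 12240811440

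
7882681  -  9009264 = -1126583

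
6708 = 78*86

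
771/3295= 771/3295 = 0.23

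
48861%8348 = 7121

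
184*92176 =16960384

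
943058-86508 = 856550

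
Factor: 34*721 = 24514 = 2^1*7^1*17^1 * 103^1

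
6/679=6/679= 0.01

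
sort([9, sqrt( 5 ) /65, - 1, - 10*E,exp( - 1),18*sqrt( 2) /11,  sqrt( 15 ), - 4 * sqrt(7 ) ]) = [ - 10*E, - 4*sqrt( 7), - 1, sqrt( 5 ) /65,exp(-1),18*sqrt( 2) /11, sqrt( 15),9]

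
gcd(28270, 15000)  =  10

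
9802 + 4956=14758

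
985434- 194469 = 790965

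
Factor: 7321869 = 3^2*813541^1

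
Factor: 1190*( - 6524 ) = -2^3*5^1 * 7^2* 17^1*233^1 = - 7763560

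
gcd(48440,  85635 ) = 865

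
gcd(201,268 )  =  67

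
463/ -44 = - 11 + 21/44 = - 10.52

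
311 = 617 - 306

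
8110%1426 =980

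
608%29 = 28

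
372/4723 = 372/4723 = 0.08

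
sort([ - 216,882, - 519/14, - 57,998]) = [-216, - 57, - 519/14,  882, 998]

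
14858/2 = 7429=7429.00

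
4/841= 4/841 = 0.00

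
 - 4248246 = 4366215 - 8614461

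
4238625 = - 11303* ( - 375 )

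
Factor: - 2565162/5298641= -2^1*3^3*67^1*163^(-1 )*709^1*32507^( - 1 )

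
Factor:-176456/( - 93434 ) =644/341 = 2^2*7^1*11^(  -  1)*23^1*31^( - 1)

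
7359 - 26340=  - 18981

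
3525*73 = 257325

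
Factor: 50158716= 2^2*3^1*4179893^1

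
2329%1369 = 960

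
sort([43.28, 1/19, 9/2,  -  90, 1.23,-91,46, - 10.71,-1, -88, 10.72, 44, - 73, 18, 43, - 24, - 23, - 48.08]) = [-91, - 90, - 88, - 73,-48.08, - 24, - 23,-10.71,-1, 1/19, 1.23,9/2, 10.72,18, 43,43.28, 44,46]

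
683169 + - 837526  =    -  154357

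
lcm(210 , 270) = 1890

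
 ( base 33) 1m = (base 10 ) 55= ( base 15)3a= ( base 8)67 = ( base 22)2b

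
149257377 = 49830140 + 99427237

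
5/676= 5/676  =  0.01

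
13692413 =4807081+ 8885332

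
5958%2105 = 1748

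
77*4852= 373604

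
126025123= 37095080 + 88930043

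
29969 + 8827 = 38796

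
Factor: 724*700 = 2^4*5^2*7^1*181^1= 506800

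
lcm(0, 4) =0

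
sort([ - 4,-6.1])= [ -6.1,-4 ] 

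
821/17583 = 821/17583 = 0.05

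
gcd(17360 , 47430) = 310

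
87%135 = 87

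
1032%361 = 310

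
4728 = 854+3874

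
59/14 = 59/14 = 4.21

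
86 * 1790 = 153940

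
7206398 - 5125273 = 2081125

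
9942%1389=219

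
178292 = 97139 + 81153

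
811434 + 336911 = 1148345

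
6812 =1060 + 5752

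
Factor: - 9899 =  - 19^1*521^1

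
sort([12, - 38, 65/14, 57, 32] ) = [ - 38,65/14,  12,32 , 57]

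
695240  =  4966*140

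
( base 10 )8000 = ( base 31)8a2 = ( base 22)gbe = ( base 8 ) 17500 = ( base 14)2CB6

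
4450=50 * 89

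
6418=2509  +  3909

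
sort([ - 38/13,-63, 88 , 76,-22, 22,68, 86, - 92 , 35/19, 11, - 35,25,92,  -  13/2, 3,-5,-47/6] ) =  [ - 92, - 63,  -  35 ,-22, - 47/6, - 13/2,-5, - 38/13, 35/19, 3 , 11, 22, 25,  68,  76,  86 , 88, 92 ] 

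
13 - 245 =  - 232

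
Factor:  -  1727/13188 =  -2^(-2 ) *3^(  -  1)*7^( - 1 )*11^1 = - 11/84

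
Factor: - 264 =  - 2^3 * 3^1* 11^1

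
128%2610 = 128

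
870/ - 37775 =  - 1 + 7381/7555 = - 0.02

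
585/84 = 6 + 27/28 = 6.96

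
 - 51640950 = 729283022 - 780923972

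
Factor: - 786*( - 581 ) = 456666  =  2^1*3^1*7^1*83^1*131^1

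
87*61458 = 5346846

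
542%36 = 2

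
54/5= 10  +  4/5 = 10.80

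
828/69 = 12 = 12.00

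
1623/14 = 115 + 13/14  =  115.93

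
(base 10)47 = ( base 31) 1G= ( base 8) 57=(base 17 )2D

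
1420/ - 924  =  -2 + 107/231 = - 1.54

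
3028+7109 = 10137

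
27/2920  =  27/2920 = 0.01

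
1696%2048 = 1696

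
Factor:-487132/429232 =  - 2^( - 2 )*139^( - 1)*631^1  =  - 631/556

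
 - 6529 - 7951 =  - 14480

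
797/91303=797/91303= 0.01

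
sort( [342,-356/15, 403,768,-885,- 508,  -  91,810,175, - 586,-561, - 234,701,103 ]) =[ -885, - 586, - 561,  -  508, - 234, -91,-356/15 , 103,175, 342 , 403,701 , 768,810]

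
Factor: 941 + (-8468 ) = - 7527 =- 3^1*13^1*193^1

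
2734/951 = 2734/951 = 2.87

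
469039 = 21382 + 447657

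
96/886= 48/443= 0.11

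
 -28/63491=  - 1+63463/63491= - 0.00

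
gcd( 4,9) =1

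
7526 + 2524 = 10050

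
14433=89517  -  75084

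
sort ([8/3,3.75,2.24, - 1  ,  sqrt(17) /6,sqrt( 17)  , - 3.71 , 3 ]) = [ - 3.71, - 1, sqrt (17) /6,  2.24,8/3,3, 3.75 , sqrt (17 )]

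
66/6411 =22/2137 = 0.01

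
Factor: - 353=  - 353^1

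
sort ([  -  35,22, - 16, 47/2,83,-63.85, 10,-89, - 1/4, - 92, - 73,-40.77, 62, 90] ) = [ - 92,  -  89,-73, - 63.85, - 40.77 , - 35, - 16,-1/4,10,22 , 47/2,62, 83,90 ] 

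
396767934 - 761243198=-364475264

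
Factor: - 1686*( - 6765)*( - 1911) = - 21796464690 = - 2^1*3^3*5^1*7^2* 11^1*13^1*41^1*281^1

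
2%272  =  2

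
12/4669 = 12/4669 = 0.00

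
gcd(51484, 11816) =844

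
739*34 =25126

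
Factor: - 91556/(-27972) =3^( - 3)*7^(-1)*37^ ( - 1)*47^1*487^1  =  22889/6993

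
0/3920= 0 = 0.00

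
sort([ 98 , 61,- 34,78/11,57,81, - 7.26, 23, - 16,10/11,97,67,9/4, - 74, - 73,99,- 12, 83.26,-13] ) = [ - 74, - 73, - 34 ,  -  16,  -  13,  -  12,  -  7.26, 10/11, 9/4, 78/11, 23, 57,61,67, 81,83.26,97,98, 99]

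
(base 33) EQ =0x1e8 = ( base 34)EC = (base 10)488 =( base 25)JD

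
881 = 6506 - 5625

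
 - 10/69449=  -10/69449 = - 0.00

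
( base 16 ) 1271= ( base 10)4721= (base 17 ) G5C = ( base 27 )6cn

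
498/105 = 4 + 26/35 = 4.74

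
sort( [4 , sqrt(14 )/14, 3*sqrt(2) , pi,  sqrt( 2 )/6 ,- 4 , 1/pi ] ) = [ - 4, sqrt( 2 )/6 , sqrt ( 14)/14,1/pi,  pi , 4, 3*sqrt(2)] 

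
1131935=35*32341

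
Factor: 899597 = 163^1*5519^1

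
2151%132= 39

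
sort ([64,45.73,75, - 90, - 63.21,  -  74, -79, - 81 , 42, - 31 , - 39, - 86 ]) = [ - 90, - 86,- 81,-79, -74, - 63.21, - 39, - 31,42,45.73, 64,75] 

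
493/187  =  2+7/11 = 2.64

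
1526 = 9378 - 7852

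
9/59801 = 9/59801 = 0.00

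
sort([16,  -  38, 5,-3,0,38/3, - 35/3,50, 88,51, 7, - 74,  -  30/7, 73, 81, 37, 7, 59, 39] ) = [-74,-38,-35/3,- 30/7, - 3, 0,  5,7,7, 38/3, 16, 37, 39,50 , 51, 59,73, 81,  88 ] 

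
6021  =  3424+2597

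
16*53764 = 860224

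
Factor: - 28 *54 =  -2^3 * 3^3*7^1= - 1512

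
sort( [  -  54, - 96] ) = [- 96, - 54 ]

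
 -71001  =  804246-875247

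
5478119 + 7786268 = 13264387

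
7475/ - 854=  -  7475/854 = - 8.75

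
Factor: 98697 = 3^1*167^1*197^1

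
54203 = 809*67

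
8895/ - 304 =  - 8895/304 = - 29.26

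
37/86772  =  37/86772=0.00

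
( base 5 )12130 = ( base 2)1110010011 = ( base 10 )915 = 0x393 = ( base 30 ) 10f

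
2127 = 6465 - 4338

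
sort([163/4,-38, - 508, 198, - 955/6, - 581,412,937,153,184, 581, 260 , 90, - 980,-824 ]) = [-980,  -  824, - 581 ,-508 , -955/6,-38 , 163/4,  90, 153,184,198,260,412, 581,  937 ] 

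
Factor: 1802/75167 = 2^1 *17^1*53^1*75167^(- 1)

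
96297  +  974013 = 1070310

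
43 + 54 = 97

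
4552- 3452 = 1100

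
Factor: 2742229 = 7^1* 31^1*12637^1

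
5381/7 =5381/7 = 768.71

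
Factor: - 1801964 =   -  2^2*331^1  *  1361^1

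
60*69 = 4140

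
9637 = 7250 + 2387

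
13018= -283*(- 46 )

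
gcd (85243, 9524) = 1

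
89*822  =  73158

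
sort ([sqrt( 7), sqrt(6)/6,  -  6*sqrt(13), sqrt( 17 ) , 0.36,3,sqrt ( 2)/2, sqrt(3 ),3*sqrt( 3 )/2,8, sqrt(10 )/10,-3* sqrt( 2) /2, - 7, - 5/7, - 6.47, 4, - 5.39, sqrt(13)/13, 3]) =[ - 6*sqrt(13 ), - 7, - 6.47,- 5.39, - 3*sqrt(2 ) /2, - 5/7, sqrt(  13 ) /13, sqrt(10 ) /10,0.36, sqrt( 6 ) /6,  sqrt(  2) /2, sqrt(3 ),  3 * sqrt( 3) /2,sqrt(7), 3, 3, 4, sqrt ( 17 ),8 ]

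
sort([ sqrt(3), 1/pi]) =[ 1/pi, sqrt(3)]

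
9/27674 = 9/27674 =0.00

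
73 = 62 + 11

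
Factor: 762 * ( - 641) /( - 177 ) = 2^1*59^( - 1)*127^1 * 641^1 =162814/59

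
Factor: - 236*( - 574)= 135464 = 2^3*7^1*41^1*59^1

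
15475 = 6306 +9169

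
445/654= 445/654=   0.68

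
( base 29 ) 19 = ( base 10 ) 38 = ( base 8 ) 46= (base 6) 102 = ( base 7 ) 53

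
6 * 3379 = 20274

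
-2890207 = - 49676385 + 46786178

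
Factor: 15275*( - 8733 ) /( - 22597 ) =3^1*5^2*13^1*41^1*47^1 * 59^( - 1)*71^1 * 383^( - 1 )  =  133396575/22597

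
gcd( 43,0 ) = 43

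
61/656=61/656= 0.09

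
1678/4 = 839/2 = 419.50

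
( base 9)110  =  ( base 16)5A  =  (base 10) 90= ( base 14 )66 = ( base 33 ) 2o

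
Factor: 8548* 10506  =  89805288  =  2^3*3^1 *17^1*103^1*2137^1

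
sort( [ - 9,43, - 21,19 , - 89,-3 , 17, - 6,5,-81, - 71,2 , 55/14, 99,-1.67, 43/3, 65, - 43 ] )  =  [  -  89, -81, - 71,-43, - 21 , - 9 , - 6, - 3, - 1.67, 2, 55/14, 5, 43/3 , 17, 19, 43, 65, 99] 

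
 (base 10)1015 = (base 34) TT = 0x3f7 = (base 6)4411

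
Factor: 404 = 2^2*101^1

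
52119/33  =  17373/11 = 1579.36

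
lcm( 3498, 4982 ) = 164406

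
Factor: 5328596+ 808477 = 6137073 = 3^3*227299^1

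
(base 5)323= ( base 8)130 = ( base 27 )37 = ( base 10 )88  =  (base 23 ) 3J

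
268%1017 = 268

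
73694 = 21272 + 52422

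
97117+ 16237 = 113354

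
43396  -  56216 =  - 12820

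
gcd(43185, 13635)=15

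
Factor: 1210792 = 2^3*11^1*13759^1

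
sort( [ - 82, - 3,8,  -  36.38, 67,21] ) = [-82, - 36.38, - 3, 8, 21,67 ]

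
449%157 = 135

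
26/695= 26/695 = 0.04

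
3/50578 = 3/50578 = 0.00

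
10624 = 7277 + 3347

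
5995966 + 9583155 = 15579121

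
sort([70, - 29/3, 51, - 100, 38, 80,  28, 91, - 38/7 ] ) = [ - 100,- 29/3,-38/7,28, 38 , 51, 70, 80, 91] 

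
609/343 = 87/49 =1.78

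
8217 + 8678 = 16895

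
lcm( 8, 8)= 8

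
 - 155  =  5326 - 5481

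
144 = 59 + 85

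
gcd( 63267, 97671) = 3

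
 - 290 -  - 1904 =1614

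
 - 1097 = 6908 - 8005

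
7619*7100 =54094900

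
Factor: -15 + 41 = 26 = 2^1 * 13^1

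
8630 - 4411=4219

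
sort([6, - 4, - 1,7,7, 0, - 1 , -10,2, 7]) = [ - 10,-4, - 1, - 1, 0, 2,6,7, 7, 7]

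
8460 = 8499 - 39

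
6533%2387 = 1759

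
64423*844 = 54373012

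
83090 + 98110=181200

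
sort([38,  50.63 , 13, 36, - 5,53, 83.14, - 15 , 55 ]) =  [-15, - 5,13,36,38 , 50.63, 53, 55,83.14]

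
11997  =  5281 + 6716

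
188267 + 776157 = 964424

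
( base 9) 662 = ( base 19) 19a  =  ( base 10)542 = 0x21e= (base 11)453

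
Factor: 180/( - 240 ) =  - 2^( -2 )*3^1 = - 3/4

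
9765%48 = 21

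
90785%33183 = 24419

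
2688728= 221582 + 2467146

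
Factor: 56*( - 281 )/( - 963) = 2^3*3^( - 2 ) * 7^1  *  107^(-1 )*281^1=   15736/963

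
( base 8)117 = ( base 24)37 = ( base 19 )43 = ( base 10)79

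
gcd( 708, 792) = 12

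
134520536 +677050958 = 811571494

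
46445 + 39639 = 86084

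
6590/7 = 6590/7 = 941.43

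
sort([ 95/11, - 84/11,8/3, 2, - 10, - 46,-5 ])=[ - 46,-10, - 84/11, - 5, 2,8/3,95/11]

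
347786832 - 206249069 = 141537763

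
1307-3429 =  - 2122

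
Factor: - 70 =  -  2^1*5^1*7^1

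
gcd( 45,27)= 9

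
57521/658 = 57521/658 = 87.42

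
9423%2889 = 756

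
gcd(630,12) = 6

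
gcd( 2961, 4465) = 47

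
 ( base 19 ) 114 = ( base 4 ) 12000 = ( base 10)384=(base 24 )g0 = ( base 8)600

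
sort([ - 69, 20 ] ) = [ - 69, 20 ]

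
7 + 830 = 837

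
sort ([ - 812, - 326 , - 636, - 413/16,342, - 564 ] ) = [-812, - 636, - 564, - 326, - 413/16,342 ] 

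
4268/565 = 4268/565=7.55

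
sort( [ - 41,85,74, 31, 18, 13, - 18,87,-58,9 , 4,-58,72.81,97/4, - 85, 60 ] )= [-85, - 58,  -  58, - 41,-18,4, 9,13, 18, 97/4 , 31, 60, 72.81  ,  74, 85,  87 ]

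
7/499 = 7/499=   0.01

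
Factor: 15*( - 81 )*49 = -3^5*5^1*7^2 = - 59535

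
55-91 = -36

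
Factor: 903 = 3^1*7^1*43^1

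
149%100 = 49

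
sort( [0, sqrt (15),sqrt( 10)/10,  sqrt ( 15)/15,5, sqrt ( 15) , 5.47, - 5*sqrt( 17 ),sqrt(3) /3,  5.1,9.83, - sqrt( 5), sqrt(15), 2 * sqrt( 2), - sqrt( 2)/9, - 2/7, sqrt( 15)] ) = [ - 5*sqrt( 17), - sqrt( 5), - 2/7,- sqrt( 2 ) /9,0,sqrt( 15)/15,sqrt( 10 )/10,sqrt(  3)/3,2*sqrt( 2 ),sqrt( 15),sqrt( 15),  sqrt( 15),  sqrt( 15),  5,5.1,5.47,9.83 ]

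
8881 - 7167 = 1714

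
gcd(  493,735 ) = 1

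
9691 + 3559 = 13250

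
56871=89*639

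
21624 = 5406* 4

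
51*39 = 1989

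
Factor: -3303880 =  - 2^3*5^1*151^1*547^1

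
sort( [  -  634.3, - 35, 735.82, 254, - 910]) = [-910,  -  634.3, - 35, 254,735.82]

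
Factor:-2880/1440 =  - 2^1= - 2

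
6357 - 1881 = 4476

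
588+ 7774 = 8362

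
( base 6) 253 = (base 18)5F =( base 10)105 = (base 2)1101001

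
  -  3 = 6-9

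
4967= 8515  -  3548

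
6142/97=63+31/97 = 63.32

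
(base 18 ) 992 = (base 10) 3080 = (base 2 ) 110000001000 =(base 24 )588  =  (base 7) 11660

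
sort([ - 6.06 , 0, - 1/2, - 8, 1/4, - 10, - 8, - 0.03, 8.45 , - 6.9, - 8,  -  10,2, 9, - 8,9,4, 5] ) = [  -  10, - 10, - 8,-8,-8, - 8,- 6.9, -6.06, - 1/2, -0.03, 0, 1/4 , 2,4,5, 8.45 , 9,9 ] 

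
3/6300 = 1/2100 = 0.00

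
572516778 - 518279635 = 54237143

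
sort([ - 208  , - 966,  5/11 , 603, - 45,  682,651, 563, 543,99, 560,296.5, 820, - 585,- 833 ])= [ - 966, - 833,-585, - 208,- 45,5/11,99, 296.5,543,560,563,603,651,  682,820 ] 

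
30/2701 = 30/2701 = 0.01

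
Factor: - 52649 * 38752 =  - 2040254048 = - 2^5*7^1*17^1*19^1*163^1 * 173^1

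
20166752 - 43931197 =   -  23764445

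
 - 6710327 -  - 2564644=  - 4145683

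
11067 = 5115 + 5952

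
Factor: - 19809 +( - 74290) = -94099 = -94099^1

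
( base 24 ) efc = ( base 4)2003310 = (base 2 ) 10000011110100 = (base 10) 8436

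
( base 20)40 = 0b1010000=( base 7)143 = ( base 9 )88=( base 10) 80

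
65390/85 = 769 + 5/17 = 769.29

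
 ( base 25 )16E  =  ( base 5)11124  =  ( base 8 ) 1425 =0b1100010101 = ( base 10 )789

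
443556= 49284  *9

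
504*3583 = 1805832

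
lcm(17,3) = 51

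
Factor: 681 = 3^1 * 227^1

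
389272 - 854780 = -465508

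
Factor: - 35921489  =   - 47^1 * 317^1*2411^1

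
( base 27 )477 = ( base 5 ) 44422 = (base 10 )3112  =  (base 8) 6050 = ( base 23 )5k7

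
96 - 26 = 70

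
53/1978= 53/1978 = 0.03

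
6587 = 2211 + 4376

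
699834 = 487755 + 212079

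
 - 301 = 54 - 355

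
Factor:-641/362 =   -  2^( - 1)*181^( - 1) * 641^1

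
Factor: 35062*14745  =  516989190 = 2^1 * 3^1*5^1 * 47^1*373^1*983^1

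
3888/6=648  =  648.00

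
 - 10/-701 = 10/701 = 0.01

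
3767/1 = 3767 = 3767.00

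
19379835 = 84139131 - 64759296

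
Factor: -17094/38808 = -37/84 = - 2^( - 2 ) *3^( - 1 )*7^(- 1)*37^1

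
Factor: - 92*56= -2^5* 7^1*23^1 = -5152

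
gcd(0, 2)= 2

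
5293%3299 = 1994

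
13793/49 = 13793/49 = 281.49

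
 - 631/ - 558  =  1 + 73/558 = 1.13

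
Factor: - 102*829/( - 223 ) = 84558/223 = 2^1  *  3^1*17^1*223^(-1)*829^1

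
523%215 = 93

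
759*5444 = 4131996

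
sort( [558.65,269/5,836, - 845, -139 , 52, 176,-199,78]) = [  -  845,-199,-139, 52, 269/5,78, 176,558.65,  836]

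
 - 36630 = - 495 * 74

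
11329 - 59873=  - 48544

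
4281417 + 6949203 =11230620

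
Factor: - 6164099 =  - 6164099^1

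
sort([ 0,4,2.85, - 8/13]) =[  -  8/13,0, 2.85 , 4]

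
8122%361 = 180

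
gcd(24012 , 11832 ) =348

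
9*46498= 418482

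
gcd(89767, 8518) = 1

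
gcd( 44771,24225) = 1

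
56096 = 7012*8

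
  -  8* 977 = -7816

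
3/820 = 3/820 = 0.00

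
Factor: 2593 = 2593^1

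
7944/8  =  993 = 993.00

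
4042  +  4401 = 8443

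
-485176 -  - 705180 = 220004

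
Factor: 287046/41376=111/16 = 2^( - 4)*3^1*37^1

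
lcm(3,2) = 6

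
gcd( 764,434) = 2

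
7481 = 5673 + 1808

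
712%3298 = 712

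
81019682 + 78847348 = 159867030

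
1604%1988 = 1604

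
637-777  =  - 140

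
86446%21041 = 2282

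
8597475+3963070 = 12560545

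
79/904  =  79/904 = 0.09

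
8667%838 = 287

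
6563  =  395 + 6168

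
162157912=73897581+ 88260331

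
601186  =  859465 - 258279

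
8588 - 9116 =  - 528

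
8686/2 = 4343= 4343.00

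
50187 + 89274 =139461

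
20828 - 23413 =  - 2585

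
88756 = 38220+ 50536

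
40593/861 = 1933/41  =  47.15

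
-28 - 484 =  - 512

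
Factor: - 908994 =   -  2^1*3^1*151499^1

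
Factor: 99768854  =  2^1*49884427^1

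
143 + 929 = 1072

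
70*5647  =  395290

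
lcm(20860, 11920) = 83440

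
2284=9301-7017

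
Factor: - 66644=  - 2^2*16661^1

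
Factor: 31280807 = 401^1*78007^1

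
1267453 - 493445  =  774008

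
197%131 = 66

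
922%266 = 124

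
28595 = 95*301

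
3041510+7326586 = 10368096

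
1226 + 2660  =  3886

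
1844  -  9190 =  - 7346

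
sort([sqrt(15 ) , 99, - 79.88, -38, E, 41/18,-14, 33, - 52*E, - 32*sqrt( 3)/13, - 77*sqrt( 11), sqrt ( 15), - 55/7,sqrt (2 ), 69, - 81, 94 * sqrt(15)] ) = [ - 77*sqrt (11 ), - 52*E, - 81, - 79.88, - 38, - 14, -55/7, - 32*sqrt( 3) /13, sqrt( 2 ),41/18,E,sqrt( 15),sqrt( 15),33,69, 99, 94*sqrt(15)] 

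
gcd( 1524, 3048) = 1524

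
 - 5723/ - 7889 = 5723/7889 = 0.73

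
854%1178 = 854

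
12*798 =9576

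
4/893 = 4/893 = 0.00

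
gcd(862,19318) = 2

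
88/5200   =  11/650=0.02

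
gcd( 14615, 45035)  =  5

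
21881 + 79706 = 101587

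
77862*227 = 17674674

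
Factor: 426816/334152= 152/119= 2^3*7^(  -  1)*17^( -1)*19^1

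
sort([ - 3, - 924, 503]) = [ - 924, - 3, 503]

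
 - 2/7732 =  - 1 + 3865/3866 = -  0.00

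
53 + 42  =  95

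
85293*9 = 767637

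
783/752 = 783/752 = 1.04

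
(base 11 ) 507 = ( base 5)4422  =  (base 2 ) 1001100100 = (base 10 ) 612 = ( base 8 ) 1144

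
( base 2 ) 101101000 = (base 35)AA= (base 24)f0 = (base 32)b8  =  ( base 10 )360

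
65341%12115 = 4766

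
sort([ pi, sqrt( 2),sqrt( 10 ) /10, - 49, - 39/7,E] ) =[ -49,  -  39/7,sqrt( 10) /10,sqrt(2 ), E,pi ]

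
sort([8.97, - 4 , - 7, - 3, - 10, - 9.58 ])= [ - 10 , - 9.58, - 7, - 4, - 3,8.97]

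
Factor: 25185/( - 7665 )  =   - 23/7 = - 7^ ( - 1)*23^1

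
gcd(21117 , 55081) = 1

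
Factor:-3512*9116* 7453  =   - 238610716576 = - 2^5*29^1*43^1*53^1*257^1 *439^1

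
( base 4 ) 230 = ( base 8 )54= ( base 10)44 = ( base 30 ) 1e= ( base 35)19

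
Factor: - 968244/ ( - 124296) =80687/10358 = 2^ ( - 1)*5179^ ( - 1)*80687^1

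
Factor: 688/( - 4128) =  - 2^ ( - 1 )*3^( - 1 ) = - 1/6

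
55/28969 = 55/28969 = 0.00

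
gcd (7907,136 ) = 1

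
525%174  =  3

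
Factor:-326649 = -3^1 * 108883^1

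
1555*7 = 10885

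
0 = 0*45581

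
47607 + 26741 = 74348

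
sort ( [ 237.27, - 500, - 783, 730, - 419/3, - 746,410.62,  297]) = [ -783, - 746, - 500, - 419/3, 237.27, 297, 410.62, 730 ] 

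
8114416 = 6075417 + 2038999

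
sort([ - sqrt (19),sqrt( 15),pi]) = [-sqrt(19 ), pi,sqrt( 15 ) ]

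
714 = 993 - 279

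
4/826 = 2/413 = 0.00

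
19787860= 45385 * 436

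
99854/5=99854/5 = 19970.80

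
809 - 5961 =  -  5152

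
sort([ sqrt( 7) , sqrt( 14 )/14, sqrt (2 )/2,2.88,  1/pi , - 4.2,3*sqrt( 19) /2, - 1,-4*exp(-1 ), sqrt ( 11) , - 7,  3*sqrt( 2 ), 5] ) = [ - 7, - 4.2 ,-4*exp(-1 ), - 1,sqrt( 14)/14,1/pi, sqrt( 2) /2, sqrt( 7 ), 2.88,sqrt( 11 ), 3 * sqrt( 2), 5,3*sqrt( 19) /2 ] 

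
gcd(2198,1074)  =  2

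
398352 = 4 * 99588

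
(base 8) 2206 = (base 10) 1158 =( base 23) 248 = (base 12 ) 806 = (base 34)102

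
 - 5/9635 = - 1/1927 = - 0.00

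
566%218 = 130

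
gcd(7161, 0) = 7161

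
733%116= 37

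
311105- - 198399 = 509504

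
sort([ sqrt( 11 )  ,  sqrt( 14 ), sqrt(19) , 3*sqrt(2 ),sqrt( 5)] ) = [sqrt(5 ), sqrt(11), sqrt( 14 ),3 * sqrt (2), sqrt(19)] 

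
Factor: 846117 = 3^2*41^1*2293^1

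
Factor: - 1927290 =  - 2^1*3^1*5^1*17^1*3779^1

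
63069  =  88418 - 25349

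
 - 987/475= - 3 + 438/475 = - 2.08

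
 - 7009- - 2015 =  - 4994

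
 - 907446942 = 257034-907703976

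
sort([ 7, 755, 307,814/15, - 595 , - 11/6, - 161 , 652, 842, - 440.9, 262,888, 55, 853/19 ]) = [ - 595, - 440.9, - 161, - 11/6, 7, 853/19, 814/15, 55,262, 307,652 , 755,842, 888]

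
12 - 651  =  -639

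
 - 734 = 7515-8249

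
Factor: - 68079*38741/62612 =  - 2^( -2)*3^1*19^1*1423^( - 1) * 2039^1 * 2063^1 = - 239768049/5692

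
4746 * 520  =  2467920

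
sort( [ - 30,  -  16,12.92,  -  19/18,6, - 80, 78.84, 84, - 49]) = [ - 80,- 49, - 30, - 16, - 19/18,6,12.92, 78.84,84 ] 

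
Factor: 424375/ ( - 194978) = -2^ ( - 1 )*5^4*19^(-1)*97^1*733^( - 1 ) = - 60625/27854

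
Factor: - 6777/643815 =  - 1/95  =  - 5^( - 1)*19^(- 1)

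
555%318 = 237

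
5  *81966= 409830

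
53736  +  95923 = 149659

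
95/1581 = 95/1581   =  0.06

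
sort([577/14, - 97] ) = [ - 97, 577/14]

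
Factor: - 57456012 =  - 2^2*3^1*971^1*4931^1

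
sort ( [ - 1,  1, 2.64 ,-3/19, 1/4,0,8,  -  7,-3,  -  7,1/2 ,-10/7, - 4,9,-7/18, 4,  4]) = [  -  7,- 7, - 4, - 3,-10/7, -1,  -  7/18, - 3/19,0,  1/4,1/2,  1, 2.64,4,4,8, 9]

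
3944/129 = 30 + 74/129 = 30.57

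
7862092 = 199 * 39508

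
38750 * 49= 1898750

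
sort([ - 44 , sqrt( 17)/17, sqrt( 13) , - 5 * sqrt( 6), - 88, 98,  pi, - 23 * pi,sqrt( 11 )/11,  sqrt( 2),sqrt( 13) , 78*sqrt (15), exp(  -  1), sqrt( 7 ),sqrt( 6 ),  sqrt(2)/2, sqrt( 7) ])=[ - 88, - 23 * pi,-44,-5*sqrt( 6 ), sqrt ( 17) /17,sqrt( 11 )/11 , exp( - 1 ), sqrt( 2 )/2,  sqrt ( 2 ), sqrt( 6 ), sqrt( 7), sqrt( 7 ) , pi,sqrt (13 ), sqrt( 13 ), 98, 78*sqrt( 15) ]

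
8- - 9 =17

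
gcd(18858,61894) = 14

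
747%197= 156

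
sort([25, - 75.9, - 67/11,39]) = [-75.9, - 67/11,25,39 ] 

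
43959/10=4395+ 9/10= 4395.90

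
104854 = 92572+12282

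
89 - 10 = 79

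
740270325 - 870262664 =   -  129992339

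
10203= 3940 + 6263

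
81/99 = 9/11 = 0.82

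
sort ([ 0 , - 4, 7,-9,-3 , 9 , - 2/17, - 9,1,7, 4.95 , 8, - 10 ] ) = [ - 10 , - 9, - 9, - 4, - 3, - 2/17, 0,1, 4.95 , 7, 7,8,9]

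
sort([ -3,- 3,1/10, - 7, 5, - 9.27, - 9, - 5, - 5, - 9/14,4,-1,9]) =[ - 9.27, - 9, - 7, - 5, - 5  , - 3,-3, - 1, - 9/14,1/10,4, 5,9]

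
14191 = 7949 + 6242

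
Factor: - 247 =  - 13^1*19^1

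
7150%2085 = 895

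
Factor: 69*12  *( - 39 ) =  - 2^2*3^3*13^1* 23^1 = - 32292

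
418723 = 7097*59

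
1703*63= 107289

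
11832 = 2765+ 9067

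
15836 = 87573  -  71737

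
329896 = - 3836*( - 86) 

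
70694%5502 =4670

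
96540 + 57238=153778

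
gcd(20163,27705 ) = 3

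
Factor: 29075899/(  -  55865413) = - 17^1*23^( - 1)*1710347^1*2428931^( - 1)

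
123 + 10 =133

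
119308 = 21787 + 97521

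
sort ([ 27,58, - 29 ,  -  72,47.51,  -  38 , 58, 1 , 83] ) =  [-72,-38, - 29,1,  27,47.51, 58, 58,83]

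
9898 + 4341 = 14239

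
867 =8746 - 7879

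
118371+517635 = 636006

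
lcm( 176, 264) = 528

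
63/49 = 1 + 2/7 = 1.29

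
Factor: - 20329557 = - 3^1*6776519^1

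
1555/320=4 + 55/64 = 4.86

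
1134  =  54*21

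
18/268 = 9/134 = 0.07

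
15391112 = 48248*319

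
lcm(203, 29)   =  203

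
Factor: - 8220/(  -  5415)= 2^2*19^( - 2) * 137^1 = 548/361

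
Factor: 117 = 3^2*13^1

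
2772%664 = 116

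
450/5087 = 450/5087 =0.09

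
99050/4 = 24762 + 1/2=24762.50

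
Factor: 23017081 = 151^1 * 313^1*487^1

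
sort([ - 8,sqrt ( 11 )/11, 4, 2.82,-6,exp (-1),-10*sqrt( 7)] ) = [-10  *sqrt( 7), - 8 ,-6,sqrt(11)/11, exp(-1 ), 2.82, 4 ]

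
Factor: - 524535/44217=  - 3^( - 1 )*5^1*11^2*17^( - 1) = -605/51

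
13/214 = 13/214 = 0.06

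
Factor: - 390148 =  - 2^2*11^1* 8867^1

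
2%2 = 0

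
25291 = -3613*( - 7)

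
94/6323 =94/6323=0.01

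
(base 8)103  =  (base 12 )57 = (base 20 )37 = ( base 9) 74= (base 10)67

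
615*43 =26445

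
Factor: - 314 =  - 2^1*157^1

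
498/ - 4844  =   - 249/2422  =  - 0.10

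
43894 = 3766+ 40128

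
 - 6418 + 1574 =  - 4844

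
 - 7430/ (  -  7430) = 1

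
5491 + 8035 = 13526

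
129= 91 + 38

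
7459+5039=12498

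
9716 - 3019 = 6697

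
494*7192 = 3552848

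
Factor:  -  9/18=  - 2^( - 1) = - 1/2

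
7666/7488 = 1 + 89/3744 = 1.02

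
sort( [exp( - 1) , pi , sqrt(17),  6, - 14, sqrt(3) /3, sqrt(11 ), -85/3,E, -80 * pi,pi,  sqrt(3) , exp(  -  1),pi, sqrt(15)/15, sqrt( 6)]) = [ - 80 * pi,-85/3, - 14,sqrt(15)/15,exp( - 1), exp( - 1), sqrt(3)/3,  sqrt(3),  sqrt( 6), E, pi, pi,  pi , sqrt(11), sqrt( 17 ), 6 ] 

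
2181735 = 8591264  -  6409529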